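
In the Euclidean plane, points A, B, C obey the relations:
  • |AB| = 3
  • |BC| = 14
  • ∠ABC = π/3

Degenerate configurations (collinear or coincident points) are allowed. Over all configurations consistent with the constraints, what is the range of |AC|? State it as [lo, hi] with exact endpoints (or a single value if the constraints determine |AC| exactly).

|AC| = √(163)  (≈ 12.7671)

|AB| ∈ {3}
|BC| ∈ {14}
|AC| ∈ {√(163)}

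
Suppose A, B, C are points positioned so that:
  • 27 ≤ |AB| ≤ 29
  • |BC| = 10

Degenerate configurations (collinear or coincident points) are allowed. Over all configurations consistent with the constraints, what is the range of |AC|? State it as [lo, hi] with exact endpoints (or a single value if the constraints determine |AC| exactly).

|AB| ∈ [27, 29]
|BC| ∈ {10}
|AC| ∈ [17, 39]

|AC| ∈ [17, 39]  (≈ [17.0000, 39.0000])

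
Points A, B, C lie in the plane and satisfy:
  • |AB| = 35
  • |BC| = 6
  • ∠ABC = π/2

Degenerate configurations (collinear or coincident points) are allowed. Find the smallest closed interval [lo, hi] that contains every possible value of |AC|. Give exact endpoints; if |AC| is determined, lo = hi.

|AC| = √(1261)  (≈ 35.5106)

|AB| ∈ {35}
|BC| ∈ {6}
|AC| ∈ {√(1261)}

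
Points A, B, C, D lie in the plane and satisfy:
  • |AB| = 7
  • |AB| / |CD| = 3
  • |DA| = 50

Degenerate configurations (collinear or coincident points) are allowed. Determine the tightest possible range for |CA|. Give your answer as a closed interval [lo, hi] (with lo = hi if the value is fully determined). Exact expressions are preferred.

|AB| ∈ {7}
|AD| ∈ {50}
|CD| ∈ {7/3}
|BD| ∈ [43, 57]
|AC| ∈ [143/3, 157/3]
|BC| ∈ [122/3, 178/3]

|CA| ∈ [143/3, 157/3]  (≈ [47.6667, 52.3333])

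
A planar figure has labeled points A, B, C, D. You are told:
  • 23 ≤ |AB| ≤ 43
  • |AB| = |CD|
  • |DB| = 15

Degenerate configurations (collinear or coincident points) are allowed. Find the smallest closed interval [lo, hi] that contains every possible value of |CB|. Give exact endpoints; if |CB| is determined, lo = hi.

|AB| ∈ [23, 43]
|BD| ∈ {15}
|CD| ∈ [23, 43]
|AD| ∈ [8, 58]
|BC| ∈ [8, 58]
|AC| ∈ [0, 101]

|CB| ∈ [8, 58]  (≈ [8.0000, 58.0000])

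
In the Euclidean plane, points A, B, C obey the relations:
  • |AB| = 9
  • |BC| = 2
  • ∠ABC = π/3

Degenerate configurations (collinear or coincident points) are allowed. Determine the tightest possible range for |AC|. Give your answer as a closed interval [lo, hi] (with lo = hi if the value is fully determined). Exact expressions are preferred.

|AB| ∈ {9}
|BC| ∈ {2}
|AC| ∈ {√(67)}

|AC| = √(67)  (≈ 8.1854)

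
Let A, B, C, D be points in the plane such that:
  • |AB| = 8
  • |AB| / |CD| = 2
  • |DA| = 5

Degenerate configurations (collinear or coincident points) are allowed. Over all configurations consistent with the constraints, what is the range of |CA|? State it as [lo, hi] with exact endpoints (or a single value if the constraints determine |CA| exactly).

|AB| ∈ {8}
|AD| ∈ {5}
|CD| ∈ {4}
|BD| ∈ [3, 13]
|AC| ∈ [1, 9]
|BC| ∈ [0, 17]

|CA| ∈ [1, 9]  (≈ [1.0000, 9.0000])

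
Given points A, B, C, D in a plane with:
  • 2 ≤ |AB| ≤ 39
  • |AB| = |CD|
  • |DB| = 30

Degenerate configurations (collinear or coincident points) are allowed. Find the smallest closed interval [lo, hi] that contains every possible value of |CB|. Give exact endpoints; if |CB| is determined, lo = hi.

|AB| ∈ [2, 39]
|BD| ∈ {30}
|CD| ∈ [2, 39]
|AD| ∈ [0, 69]
|BC| ∈ [0, 69]
|AC| ∈ [0, 108]

|CB| ∈ [0, 69]  (≈ [0.0000, 69.0000])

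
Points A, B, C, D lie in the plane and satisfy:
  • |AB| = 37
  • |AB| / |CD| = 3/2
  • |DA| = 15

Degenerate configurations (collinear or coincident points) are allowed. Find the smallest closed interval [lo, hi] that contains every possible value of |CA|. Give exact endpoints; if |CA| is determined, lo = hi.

|CA| ∈ [29/3, 119/3]  (≈ [9.6667, 39.6667])

|AB| ∈ {37}
|AD| ∈ {15}
|CD| ∈ {74/3}
|BD| ∈ [22, 52]
|AC| ∈ [29/3, 119/3]
|BC| ∈ [0, 230/3]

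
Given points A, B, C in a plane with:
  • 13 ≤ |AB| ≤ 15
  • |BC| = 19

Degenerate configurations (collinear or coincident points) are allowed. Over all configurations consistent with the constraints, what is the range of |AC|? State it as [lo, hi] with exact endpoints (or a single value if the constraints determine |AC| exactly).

|AC| ∈ [4, 34]  (≈ [4.0000, 34.0000])

|AB| ∈ [13, 15]
|BC| ∈ {19}
|AC| ∈ [4, 34]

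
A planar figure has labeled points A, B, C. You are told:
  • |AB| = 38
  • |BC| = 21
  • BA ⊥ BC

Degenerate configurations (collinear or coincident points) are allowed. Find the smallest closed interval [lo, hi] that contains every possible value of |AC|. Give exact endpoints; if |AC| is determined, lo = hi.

|AC| = √(1885)  (≈ 43.4166)

|AB| ∈ {38}
|BC| ∈ {21}
|AC| ∈ {√(1885)}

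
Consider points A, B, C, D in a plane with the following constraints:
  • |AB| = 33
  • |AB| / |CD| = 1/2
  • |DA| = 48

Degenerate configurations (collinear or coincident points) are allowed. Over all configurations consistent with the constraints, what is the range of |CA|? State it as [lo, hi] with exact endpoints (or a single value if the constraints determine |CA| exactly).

|CA| ∈ [18, 114]  (≈ [18.0000, 114.0000])

|AB| ∈ {33}
|AD| ∈ {48}
|CD| ∈ {66}
|BD| ∈ [15, 81]
|AC| ∈ [18, 114]
|BC| ∈ [0, 147]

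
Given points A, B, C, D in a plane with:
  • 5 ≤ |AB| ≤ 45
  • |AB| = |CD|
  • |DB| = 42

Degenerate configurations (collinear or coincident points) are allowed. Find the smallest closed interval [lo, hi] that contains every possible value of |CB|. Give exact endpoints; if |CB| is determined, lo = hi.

|AB| ∈ [5, 45]
|BD| ∈ {42}
|CD| ∈ [5, 45]
|AD| ∈ [0, 87]
|BC| ∈ [0, 87]
|AC| ∈ [0, 132]

|CB| ∈ [0, 87]  (≈ [0.0000, 87.0000])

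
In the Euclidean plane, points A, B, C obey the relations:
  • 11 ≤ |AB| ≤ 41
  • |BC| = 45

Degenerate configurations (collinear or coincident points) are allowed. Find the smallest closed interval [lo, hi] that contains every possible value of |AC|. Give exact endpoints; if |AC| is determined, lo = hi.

|AC| ∈ [4, 86]  (≈ [4.0000, 86.0000])

|AB| ∈ [11, 41]
|BC| ∈ {45}
|AC| ∈ [4, 86]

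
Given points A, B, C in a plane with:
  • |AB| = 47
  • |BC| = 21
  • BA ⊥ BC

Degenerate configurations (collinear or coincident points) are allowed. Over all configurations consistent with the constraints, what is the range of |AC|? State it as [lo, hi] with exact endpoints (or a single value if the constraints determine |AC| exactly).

|AC| = 5·√(106)  (≈ 51.4782)

|AB| ∈ {47}
|BC| ∈ {21}
|AC| ∈ {5·√(106)}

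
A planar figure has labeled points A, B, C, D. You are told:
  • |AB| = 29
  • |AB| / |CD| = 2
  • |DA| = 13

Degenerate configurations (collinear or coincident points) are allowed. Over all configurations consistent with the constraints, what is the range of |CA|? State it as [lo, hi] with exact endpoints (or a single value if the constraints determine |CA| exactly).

|AB| ∈ {29}
|AD| ∈ {13}
|CD| ∈ {29/2}
|BD| ∈ [16, 42]
|AC| ∈ [3/2, 55/2]
|BC| ∈ [3/2, 113/2]

|CA| ∈ [3/2, 55/2]  (≈ [1.5000, 27.5000])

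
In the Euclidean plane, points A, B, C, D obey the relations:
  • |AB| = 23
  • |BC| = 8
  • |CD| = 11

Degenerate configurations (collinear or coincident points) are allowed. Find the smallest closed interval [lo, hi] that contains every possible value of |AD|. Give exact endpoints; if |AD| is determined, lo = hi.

|AB| ∈ {23}
|BC| ∈ {8}
|CD| ∈ {11}
|AC| ∈ [15, 31]
|BD| ∈ [3, 19]
|AD| ∈ [4, 42]

|AD| ∈ [4, 42]  (≈ [4.0000, 42.0000])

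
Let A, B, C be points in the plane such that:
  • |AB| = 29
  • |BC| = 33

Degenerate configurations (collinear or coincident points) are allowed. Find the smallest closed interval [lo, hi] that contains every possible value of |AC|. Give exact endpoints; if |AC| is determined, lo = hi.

|AB| ∈ {29}
|BC| ∈ {33}
|AC| ∈ [4, 62]

|AC| ∈ [4, 62]  (≈ [4.0000, 62.0000])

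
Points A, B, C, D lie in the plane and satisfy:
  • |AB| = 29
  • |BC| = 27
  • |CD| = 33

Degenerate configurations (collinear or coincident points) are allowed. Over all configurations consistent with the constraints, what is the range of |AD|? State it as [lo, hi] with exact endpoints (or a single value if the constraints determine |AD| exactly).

|AD| ∈ [0, 89]  (≈ [0.0000, 89.0000])

|AB| ∈ {29}
|BC| ∈ {27}
|CD| ∈ {33}
|AC| ∈ [2, 56]
|BD| ∈ [6, 60]
|AD| ∈ [0, 89]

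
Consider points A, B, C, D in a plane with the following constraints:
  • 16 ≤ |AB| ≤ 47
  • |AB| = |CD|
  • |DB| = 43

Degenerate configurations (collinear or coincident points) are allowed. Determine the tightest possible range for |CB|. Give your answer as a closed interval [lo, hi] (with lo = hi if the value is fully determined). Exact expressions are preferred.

|CB| ∈ [0, 90]  (≈ [0.0000, 90.0000])

|AB| ∈ [16, 47]
|BD| ∈ {43}
|CD| ∈ [16, 47]
|AD| ∈ [0, 90]
|BC| ∈ [0, 90]
|AC| ∈ [0, 137]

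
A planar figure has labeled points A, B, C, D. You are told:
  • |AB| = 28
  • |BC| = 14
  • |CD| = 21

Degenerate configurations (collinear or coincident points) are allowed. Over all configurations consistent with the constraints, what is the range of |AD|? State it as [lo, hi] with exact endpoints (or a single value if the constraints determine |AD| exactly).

|AB| ∈ {28}
|BC| ∈ {14}
|CD| ∈ {21}
|AC| ∈ [14, 42]
|BD| ∈ [7, 35]
|AD| ∈ [0, 63]

|AD| ∈ [0, 63]  (≈ [0.0000, 63.0000])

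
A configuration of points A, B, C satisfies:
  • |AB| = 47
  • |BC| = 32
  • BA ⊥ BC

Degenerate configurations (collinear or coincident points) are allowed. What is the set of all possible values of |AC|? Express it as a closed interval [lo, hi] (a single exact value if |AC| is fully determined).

|AB| ∈ {47}
|BC| ∈ {32}
|AC| ∈ {√(3233)}

|AC| = √(3233)  (≈ 56.8595)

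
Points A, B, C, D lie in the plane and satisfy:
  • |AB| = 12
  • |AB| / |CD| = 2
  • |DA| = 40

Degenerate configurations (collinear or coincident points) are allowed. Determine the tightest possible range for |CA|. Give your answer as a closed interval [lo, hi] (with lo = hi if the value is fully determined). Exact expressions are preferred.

|AB| ∈ {12}
|AD| ∈ {40}
|CD| ∈ {6}
|BD| ∈ [28, 52]
|AC| ∈ [34, 46]
|BC| ∈ [22, 58]

|CA| ∈ [34, 46]  (≈ [34.0000, 46.0000])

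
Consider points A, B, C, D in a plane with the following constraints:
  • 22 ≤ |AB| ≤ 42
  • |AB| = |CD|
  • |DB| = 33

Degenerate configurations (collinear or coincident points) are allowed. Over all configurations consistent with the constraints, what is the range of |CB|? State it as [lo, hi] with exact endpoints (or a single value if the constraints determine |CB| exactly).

|AB| ∈ [22, 42]
|BD| ∈ {33}
|CD| ∈ [22, 42]
|AD| ∈ [0, 75]
|BC| ∈ [0, 75]
|AC| ∈ [0, 117]

|CB| ∈ [0, 75]  (≈ [0.0000, 75.0000])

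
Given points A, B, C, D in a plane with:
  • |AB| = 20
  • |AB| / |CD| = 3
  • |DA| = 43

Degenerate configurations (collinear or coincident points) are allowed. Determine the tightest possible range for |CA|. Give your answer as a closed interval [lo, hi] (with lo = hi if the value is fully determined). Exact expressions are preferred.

|CA| ∈ [109/3, 149/3]  (≈ [36.3333, 49.6667])

|AB| ∈ {20}
|AD| ∈ {43}
|CD| ∈ {20/3}
|BD| ∈ [23, 63]
|AC| ∈ [109/3, 149/3]
|BC| ∈ [49/3, 209/3]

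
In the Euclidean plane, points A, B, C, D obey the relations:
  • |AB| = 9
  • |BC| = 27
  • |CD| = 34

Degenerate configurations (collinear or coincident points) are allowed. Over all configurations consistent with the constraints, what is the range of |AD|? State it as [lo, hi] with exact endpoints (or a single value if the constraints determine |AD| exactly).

|AD| ∈ [0, 70]  (≈ [0.0000, 70.0000])

|AB| ∈ {9}
|BC| ∈ {27}
|CD| ∈ {34}
|AC| ∈ [18, 36]
|BD| ∈ [7, 61]
|AD| ∈ [0, 70]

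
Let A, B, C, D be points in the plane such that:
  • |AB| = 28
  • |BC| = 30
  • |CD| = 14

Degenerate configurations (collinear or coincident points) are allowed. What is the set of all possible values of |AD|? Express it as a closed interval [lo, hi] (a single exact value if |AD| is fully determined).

|AB| ∈ {28}
|BC| ∈ {30}
|CD| ∈ {14}
|AC| ∈ [2, 58]
|BD| ∈ [16, 44]
|AD| ∈ [0, 72]

|AD| ∈ [0, 72]  (≈ [0.0000, 72.0000])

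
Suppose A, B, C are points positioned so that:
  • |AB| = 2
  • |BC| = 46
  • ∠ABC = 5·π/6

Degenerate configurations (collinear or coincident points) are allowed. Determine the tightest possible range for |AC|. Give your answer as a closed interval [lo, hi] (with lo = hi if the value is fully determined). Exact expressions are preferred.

|AC| = 2·√(23·√(3) + 530)  (≈ 47.7425)

|AB| ∈ {2}
|BC| ∈ {46}
|AC| ∈ {2·√(23·√(3) + 530)}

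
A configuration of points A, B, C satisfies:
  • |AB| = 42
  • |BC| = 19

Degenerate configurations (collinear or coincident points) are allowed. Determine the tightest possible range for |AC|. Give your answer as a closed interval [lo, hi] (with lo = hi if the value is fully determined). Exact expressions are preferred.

|AC| ∈ [23, 61]  (≈ [23.0000, 61.0000])

|AB| ∈ {42}
|BC| ∈ {19}
|AC| ∈ [23, 61]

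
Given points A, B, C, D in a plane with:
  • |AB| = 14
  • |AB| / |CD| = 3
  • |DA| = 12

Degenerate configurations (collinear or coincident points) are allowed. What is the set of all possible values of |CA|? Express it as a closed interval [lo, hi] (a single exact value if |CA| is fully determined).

|CA| ∈ [22/3, 50/3]  (≈ [7.3333, 16.6667])

|AB| ∈ {14}
|AD| ∈ {12}
|CD| ∈ {14/3}
|BD| ∈ [2, 26]
|AC| ∈ [22/3, 50/3]
|BC| ∈ [0, 92/3]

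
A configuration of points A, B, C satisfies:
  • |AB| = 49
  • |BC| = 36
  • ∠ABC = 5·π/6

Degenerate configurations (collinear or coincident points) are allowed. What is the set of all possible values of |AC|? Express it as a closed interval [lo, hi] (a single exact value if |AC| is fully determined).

|AB| ∈ {49}
|BC| ∈ {36}
|AC| ∈ {√(1764·√(3) + 3697)}

|AC| = √(1764·√(3) + 3697)  (≈ 82.1726)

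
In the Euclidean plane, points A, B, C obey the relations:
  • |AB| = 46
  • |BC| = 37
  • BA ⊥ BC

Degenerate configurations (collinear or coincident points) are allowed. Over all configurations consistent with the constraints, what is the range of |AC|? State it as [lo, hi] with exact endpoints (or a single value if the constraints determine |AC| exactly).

|AC| = √(3485)  (≈ 59.0339)

|AB| ∈ {46}
|BC| ∈ {37}
|AC| ∈ {√(3485)}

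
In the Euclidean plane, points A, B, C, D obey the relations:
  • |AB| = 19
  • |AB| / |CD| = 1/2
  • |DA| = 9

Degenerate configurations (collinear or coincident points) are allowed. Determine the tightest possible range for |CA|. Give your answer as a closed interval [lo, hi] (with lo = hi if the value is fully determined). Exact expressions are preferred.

|AB| ∈ {19}
|AD| ∈ {9}
|CD| ∈ {38}
|BD| ∈ [10, 28]
|AC| ∈ [29, 47]
|BC| ∈ [10, 66]

|CA| ∈ [29, 47]  (≈ [29.0000, 47.0000])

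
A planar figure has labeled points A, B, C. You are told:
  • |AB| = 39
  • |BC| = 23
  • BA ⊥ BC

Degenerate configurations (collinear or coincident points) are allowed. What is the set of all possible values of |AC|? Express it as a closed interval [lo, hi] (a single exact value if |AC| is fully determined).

|AB| ∈ {39}
|BC| ∈ {23}
|AC| ∈ {5·√(82)}

|AC| = 5·√(82)  (≈ 45.2769)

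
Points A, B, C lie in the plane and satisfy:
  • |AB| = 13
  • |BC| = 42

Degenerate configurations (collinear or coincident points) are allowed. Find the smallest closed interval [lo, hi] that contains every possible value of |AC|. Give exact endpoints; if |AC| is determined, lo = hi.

|AB| ∈ {13}
|BC| ∈ {42}
|AC| ∈ [29, 55]

|AC| ∈ [29, 55]  (≈ [29.0000, 55.0000])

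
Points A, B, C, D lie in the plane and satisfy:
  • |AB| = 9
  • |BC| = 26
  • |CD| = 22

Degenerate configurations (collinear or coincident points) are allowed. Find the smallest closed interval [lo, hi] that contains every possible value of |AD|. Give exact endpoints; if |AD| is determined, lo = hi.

|AD| ∈ [0, 57]  (≈ [0.0000, 57.0000])

|AB| ∈ {9}
|BC| ∈ {26}
|CD| ∈ {22}
|AC| ∈ [17, 35]
|BD| ∈ [4, 48]
|AD| ∈ [0, 57]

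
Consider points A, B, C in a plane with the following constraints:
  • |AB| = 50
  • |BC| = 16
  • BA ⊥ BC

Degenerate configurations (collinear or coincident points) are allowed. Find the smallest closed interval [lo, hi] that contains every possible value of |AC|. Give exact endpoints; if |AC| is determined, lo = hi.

|AC| = 2·√(689)  (≈ 52.4976)

|AB| ∈ {50}
|BC| ∈ {16}
|AC| ∈ {2·√(689)}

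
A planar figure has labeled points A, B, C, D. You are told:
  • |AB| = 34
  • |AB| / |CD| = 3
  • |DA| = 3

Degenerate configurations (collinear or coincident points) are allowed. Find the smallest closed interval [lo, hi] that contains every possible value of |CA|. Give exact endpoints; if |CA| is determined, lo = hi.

|AB| ∈ {34}
|AD| ∈ {3}
|CD| ∈ {34/3}
|BD| ∈ [31, 37]
|AC| ∈ [25/3, 43/3]
|BC| ∈ [59/3, 145/3]

|CA| ∈ [25/3, 43/3]  (≈ [8.3333, 14.3333])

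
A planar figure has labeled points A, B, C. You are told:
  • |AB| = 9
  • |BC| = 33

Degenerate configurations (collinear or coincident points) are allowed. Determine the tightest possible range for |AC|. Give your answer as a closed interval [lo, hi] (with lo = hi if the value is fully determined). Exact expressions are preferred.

|AC| ∈ [24, 42]  (≈ [24.0000, 42.0000])

|AB| ∈ {9}
|BC| ∈ {33}
|AC| ∈ [24, 42]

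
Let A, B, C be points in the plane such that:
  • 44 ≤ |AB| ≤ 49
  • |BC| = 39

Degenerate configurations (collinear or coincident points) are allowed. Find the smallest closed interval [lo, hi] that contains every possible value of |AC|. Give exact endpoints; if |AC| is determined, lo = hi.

|AC| ∈ [5, 88]  (≈ [5.0000, 88.0000])

|AB| ∈ [44, 49]
|BC| ∈ {39}
|AC| ∈ [5, 88]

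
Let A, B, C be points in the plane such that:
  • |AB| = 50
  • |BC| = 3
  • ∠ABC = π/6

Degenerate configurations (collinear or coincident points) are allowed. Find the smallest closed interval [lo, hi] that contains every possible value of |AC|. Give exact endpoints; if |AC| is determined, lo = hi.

|AC| = √(2509 - 150·√(3))  (≈ 47.4257)

|AB| ∈ {50}
|BC| ∈ {3}
|AC| ∈ {√(2509 - 150·√(3))}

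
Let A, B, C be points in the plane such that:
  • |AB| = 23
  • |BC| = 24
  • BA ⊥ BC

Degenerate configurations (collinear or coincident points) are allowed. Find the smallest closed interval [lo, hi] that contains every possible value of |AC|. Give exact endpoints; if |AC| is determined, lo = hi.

|AB| ∈ {23}
|BC| ∈ {24}
|AC| ∈ {√(1105)}

|AC| = √(1105)  (≈ 33.2415)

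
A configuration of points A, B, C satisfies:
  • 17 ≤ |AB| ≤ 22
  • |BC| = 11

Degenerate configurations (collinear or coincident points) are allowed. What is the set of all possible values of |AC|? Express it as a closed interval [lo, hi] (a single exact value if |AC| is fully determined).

|AC| ∈ [6, 33]  (≈ [6.0000, 33.0000])

|AB| ∈ [17, 22]
|BC| ∈ {11}
|AC| ∈ [6, 33]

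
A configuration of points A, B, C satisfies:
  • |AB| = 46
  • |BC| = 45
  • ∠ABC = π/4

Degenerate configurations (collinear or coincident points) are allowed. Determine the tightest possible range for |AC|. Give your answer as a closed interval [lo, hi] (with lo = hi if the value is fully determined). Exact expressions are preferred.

|AB| ∈ {46}
|BC| ∈ {45}
|AC| ∈ {√(4141 - 2070·√(2))}

|AC| = √(4141 - 2070·√(2))  (≈ 34.8364)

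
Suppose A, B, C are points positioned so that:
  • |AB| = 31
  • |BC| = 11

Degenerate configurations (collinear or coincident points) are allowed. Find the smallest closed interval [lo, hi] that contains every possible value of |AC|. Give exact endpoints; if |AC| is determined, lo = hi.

|AC| ∈ [20, 42]  (≈ [20.0000, 42.0000])

|AB| ∈ {31}
|BC| ∈ {11}
|AC| ∈ [20, 42]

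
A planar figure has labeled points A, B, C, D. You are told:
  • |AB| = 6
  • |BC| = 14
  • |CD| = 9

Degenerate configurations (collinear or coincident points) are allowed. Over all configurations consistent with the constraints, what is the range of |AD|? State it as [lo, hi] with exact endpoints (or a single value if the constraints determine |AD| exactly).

|AB| ∈ {6}
|BC| ∈ {14}
|CD| ∈ {9}
|AC| ∈ [8, 20]
|BD| ∈ [5, 23]
|AD| ∈ [0, 29]

|AD| ∈ [0, 29]  (≈ [0.0000, 29.0000])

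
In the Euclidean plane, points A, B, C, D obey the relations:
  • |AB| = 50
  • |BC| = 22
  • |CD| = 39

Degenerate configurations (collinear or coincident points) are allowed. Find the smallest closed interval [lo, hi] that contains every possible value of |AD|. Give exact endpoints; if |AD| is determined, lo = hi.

|AD| ∈ [0, 111]  (≈ [0.0000, 111.0000])

|AB| ∈ {50}
|BC| ∈ {22}
|CD| ∈ {39}
|AC| ∈ [28, 72]
|BD| ∈ [17, 61]
|AD| ∈ [0, 111]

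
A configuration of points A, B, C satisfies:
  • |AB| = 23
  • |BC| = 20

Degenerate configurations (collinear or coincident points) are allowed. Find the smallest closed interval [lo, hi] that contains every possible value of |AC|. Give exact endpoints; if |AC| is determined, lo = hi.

|AC| ∈ [3, 43]  (≈ [3.0000, 43.0000])

|AB| ∈ {23}
|BC| ∈ {20}
|AC| ∈ [3, 43]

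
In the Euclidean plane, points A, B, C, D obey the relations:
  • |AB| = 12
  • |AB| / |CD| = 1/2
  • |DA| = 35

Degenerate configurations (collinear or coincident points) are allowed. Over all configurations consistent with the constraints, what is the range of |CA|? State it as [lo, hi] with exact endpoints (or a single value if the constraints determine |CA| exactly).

|CA| ∈ [11, 59]  (≈ [11.0000, 59.0000])

|AB| ∈ {12}
|AD| ∈ {35}
|CD| ∈ {24}
|BD| ∈ [23, 47]
|AC| ∈ [11, 59]
|BC| ∈ [0, 71]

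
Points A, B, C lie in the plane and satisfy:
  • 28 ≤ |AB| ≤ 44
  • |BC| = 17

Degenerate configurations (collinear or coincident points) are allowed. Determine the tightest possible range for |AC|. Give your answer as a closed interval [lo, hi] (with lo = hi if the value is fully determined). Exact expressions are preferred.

|AB| ∈ [28, 44]
|BC| ∈ {17}
|AC| ∈ [11, 61]

|AC| ∈ [11, 61]  (≈ [11.0000, 61.0000])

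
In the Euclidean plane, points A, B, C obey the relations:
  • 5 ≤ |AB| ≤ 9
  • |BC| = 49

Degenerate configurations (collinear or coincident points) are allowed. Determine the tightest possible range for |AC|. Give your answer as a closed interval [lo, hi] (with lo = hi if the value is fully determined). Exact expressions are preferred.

|AC| ∈ [40, 58]  (≈ [40.0000, 58.0000])

|AB| ∈ [5, 9]
|BC| ∈ {49}
|AC| ∈ [40, 58]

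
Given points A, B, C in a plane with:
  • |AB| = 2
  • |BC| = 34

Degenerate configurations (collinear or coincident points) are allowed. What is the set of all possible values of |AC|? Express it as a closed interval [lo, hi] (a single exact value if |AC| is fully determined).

|AC| ∈ [32, 36]  (≈ [32.0000, 36.0000])

|AB| ∈ {2}
|BC| ∈ {34}
|AC| ∈ [32, 36]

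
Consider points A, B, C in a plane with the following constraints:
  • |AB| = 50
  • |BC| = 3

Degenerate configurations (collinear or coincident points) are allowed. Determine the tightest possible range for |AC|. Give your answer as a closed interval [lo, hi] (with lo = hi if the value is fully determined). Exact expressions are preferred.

|AC| ∈ [47, 53]  (≈ [47.0000, 53.0000])

|AB| ∈ {50}
|BC| ∈ {3}
|AC| ∈ [47, 53]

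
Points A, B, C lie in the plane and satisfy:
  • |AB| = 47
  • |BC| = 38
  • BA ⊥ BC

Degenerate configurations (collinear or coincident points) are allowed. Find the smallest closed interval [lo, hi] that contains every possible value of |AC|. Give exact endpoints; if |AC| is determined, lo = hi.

|AC| = √(3653)  (≈ 60.4401)

|AB| ∈ {47}
|BC| ∈ {38}
|AC| ∈ {√(3653)}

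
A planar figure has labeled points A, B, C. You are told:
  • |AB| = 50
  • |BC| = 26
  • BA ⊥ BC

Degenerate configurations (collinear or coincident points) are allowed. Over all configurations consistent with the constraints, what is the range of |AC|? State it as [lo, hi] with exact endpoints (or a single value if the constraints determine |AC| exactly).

|AC| = 2·√(794)  (≈ 56.3560)

|AB| ∈ {50}
|BC| ∈ {26}
|AC| ∈ {2·√(794)}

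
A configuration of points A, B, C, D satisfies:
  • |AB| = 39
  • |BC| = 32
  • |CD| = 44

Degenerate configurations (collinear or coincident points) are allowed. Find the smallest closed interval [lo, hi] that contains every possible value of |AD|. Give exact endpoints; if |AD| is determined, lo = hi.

|AD| ∈ [0, 115]  (≈ [0.0000, 115.0000])

|AB| ∈ {39}
|BC| ∈ {32}
|CD| ∈ {44}
|AC| ∈ [7, 71]
|BD| ∈ [12, 76]
|AD| ∈ [0, 115]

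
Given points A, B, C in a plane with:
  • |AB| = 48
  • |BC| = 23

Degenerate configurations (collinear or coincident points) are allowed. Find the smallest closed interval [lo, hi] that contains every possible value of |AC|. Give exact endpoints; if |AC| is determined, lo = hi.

|AB| ∈ {48}
|BC| ∈ {23}
|AC| ∈ [25, 71]

|AC| ∈ [25, 71]  (≈ [25.0000, 71.0000])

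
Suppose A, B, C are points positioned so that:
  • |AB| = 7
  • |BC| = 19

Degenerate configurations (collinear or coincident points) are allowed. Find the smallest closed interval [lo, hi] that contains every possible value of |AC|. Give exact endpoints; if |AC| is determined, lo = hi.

|AB| ∈ {7}
|BC| ∈ {19}
|AC| ∈ [12, 26]

|AC| ∈ [12, 26]  (≈ [12.0000, 26.0000])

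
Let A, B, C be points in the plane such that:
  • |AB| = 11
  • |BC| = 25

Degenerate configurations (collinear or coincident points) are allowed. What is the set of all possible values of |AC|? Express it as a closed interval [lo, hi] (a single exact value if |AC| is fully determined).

|AB| ∈ {11}
|BC| ∈ {25}
|AC| ∈ [14, 36]

|AC| ∈ [14, 36]  (≈ [14.0000, 36.0000])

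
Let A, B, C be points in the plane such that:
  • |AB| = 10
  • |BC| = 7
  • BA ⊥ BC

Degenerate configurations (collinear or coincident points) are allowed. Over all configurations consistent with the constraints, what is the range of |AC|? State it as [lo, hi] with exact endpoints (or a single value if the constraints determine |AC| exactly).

|AB| ∈ {10}
|BC| ∈ {7}
|AC| ∈ {√(149)}

|AC| = √(149)  (≈ 12.2066)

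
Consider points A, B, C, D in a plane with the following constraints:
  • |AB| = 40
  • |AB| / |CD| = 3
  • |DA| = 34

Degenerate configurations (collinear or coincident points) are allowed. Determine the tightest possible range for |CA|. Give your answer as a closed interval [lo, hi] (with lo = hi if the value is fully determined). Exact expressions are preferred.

|AB| ∈ {40}
|AD| ∈ {34}
|CD| ∈ {40/3}
|BD| ∈ [6, 74]
|AC| ∈ [62/3, 142/3]
|BC| ∈ [0, 262/3]

|CA| ∈ [62/3, 142/3]  (≈ [20.6667, 47.3333])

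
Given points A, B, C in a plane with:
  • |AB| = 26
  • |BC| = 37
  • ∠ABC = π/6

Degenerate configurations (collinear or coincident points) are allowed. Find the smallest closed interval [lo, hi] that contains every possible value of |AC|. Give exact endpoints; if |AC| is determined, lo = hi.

|AC| = √(2045 - 962·√(3))  (≈ 19.4619)

|AB| ∈ {26}
|BC| ∈ {37}
|AC| ∈ {√(2045 - 962·√(3))}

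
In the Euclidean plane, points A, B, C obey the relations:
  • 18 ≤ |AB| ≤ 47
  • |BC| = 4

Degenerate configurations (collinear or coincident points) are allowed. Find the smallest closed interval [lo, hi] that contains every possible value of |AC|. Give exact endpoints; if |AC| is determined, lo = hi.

|AC| ∈ [14, 51]  (≈ [14.0000, 51.0000])

|AB| ∈ [18, 47]
|BC| ∈ {4}
|AC| ∈ [14, 51]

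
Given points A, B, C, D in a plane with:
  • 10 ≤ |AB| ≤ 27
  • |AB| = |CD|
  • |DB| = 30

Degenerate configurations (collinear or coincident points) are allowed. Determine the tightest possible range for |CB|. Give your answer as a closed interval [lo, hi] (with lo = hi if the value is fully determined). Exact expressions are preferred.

|AB| ∈ [10, 27]
|BD| ∈ {30}
|CD| ∈ [10, 27]
|AD| ∈ [3, 57]
|BC| ∈ [3, 57]
|AC| ∈ [0, 84]

|CB| ∈ [3, 57]  (≈ [3.0000, 57.0000])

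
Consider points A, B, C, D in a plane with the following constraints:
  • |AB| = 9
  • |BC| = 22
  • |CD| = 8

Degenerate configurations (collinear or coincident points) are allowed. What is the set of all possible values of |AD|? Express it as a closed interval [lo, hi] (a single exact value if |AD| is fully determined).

|AD| ∈ [5, 39]  (≈ [5.0000, 39.0000])

|AB| ∈ {9}
|BC| ∈ {22}
|CD| ∈ {8}
|AC| ∈ [13, 31]
|BD| ∈ [14, 30]
|AD| ∈ [5, 39]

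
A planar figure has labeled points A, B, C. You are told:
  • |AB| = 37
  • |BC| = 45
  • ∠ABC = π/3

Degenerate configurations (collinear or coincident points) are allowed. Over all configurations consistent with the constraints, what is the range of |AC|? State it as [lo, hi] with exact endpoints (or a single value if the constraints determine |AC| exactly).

|AC| = √(1729)  (≈ 41.5812)

|AB| ∈ {37}
|BC| ∈ {45}
|AC| ∈ {√(1729)}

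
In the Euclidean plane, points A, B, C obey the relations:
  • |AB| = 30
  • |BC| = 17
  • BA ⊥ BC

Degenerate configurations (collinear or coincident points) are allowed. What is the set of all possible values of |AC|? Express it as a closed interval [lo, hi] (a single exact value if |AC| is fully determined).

|AB| ∈ {30}
|BC| ∈ {17}
|AC| ∈ {√(1189)}

|AC| = √(1189)  (≈ 34.4819)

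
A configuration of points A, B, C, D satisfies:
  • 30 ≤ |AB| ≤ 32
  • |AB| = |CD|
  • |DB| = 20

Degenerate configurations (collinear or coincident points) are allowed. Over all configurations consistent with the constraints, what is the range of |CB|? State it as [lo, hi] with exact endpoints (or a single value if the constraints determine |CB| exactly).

|AB| ∈ [30, 32]
|BD| ∈ {20}
|CD| ∈ [30, 32]
|AD| ∈ [10, 52]
|BC| ∈ [10, 52]
|AC| ∈ [0, 84]

|CB| ∈ [10, 52]  (≈ [10.0000, 52.0000])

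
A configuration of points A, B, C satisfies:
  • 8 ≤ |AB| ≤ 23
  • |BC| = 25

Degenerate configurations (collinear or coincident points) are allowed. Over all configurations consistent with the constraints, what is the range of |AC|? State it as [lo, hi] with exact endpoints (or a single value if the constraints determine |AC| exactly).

|AC| ∈ [2, 48]  (≈ [2.0000, 48.0000])

|AB| ∈ [8, 23]
|BC| ∈ {25}
|AC| ∈ [2, 48]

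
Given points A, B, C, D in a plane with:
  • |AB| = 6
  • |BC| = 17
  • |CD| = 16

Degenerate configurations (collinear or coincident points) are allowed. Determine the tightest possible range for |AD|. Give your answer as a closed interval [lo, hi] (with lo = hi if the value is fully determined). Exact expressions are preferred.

|AD| ∈ [0, 39]  (≈ [0.0000, 39.0000])

|AB| ∈ {6}
|BC| ∈ {17}
|CD| ∈ {16}
|AC| ∈ [11, 23]
|BD| ∈ [1, 33]
|AD| ∈ [0, 39]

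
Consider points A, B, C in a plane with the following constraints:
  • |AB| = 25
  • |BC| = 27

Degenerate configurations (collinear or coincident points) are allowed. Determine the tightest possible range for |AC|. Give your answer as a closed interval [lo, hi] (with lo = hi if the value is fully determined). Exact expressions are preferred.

|AB| ∈ {25}
|BC| ∈ {27}
|AC| ∈ [2, 52]

|AC| ∈ [2, 52]  (≈ [2.0000, 52.0000])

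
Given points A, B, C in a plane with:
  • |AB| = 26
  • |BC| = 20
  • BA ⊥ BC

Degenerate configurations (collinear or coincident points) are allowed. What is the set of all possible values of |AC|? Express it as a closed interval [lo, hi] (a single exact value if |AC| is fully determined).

|AC| = 2·√(269)  (≈ 32.8024)

|AB| ∈ {26}
|BC| ∈ {20}
|AC| ∈ {2·√(269)}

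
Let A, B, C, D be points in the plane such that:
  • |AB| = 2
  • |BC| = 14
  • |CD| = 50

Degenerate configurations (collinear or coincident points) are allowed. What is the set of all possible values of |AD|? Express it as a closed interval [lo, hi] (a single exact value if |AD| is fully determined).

|AB| ∈ {2}
|BC| ∈ {14}
|CD| ∈ {50}
|AC| ∈ [12, 16]
|BD| ∈ [36, 64]
|AD| ∈ [34, 66]

|AD| ∈ [34, 66]  (≈ [34.0000, 66.0000])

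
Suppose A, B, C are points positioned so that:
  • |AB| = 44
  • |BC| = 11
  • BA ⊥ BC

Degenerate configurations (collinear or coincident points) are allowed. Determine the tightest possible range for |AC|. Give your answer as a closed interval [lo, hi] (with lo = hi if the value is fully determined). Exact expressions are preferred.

|AB| ∈ {44}
|BC| ∈ {11}
|AC| ∈ {11·√(17)}

|AC| = 11·√(17)  (≈ 45.3542)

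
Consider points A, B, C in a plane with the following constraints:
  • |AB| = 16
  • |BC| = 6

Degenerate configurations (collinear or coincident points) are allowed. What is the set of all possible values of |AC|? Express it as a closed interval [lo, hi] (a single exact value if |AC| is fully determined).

|AC| ∈ [10, 22]  (≈ [10.0000, 22.0000])

|AB| ∈ {16}
|BC| ∈ {6}
|AC| ∈ [10, 22]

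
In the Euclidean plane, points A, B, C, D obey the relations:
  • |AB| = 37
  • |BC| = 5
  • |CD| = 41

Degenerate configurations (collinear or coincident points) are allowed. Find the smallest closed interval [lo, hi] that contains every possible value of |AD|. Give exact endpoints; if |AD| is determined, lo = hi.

|AB| ∈ {37}
|BC| ∈ {5}
|CD| ∈ {41}
|AC| ∈ [32, 42]
|BD| ∈ [36, 46]
|AD| ∈ [0, 83]

|AD| ∈ [0, 83]  (≈ [0.0000, 83.0000])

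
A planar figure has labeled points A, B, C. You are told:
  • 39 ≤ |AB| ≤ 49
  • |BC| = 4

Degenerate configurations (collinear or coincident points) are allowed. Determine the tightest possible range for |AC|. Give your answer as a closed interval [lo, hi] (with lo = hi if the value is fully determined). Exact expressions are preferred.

|AC| ∈ [35, 53]  (≈ [35.0000, 53.0000])

|AB| ∈ [39, 49]
|BC| ∈ {4}
|AC| ∈ [35, 53]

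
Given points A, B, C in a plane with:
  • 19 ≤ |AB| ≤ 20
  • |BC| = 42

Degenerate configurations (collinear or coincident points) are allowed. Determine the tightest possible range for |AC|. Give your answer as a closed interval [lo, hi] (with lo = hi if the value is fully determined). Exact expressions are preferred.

|AC| ∈ [22, 62]  (≈ [22.0000, 62.0000])

|AB| ∈ [19, 20]
|BC| ∈ {42}
|AC| ∈ [22, 62]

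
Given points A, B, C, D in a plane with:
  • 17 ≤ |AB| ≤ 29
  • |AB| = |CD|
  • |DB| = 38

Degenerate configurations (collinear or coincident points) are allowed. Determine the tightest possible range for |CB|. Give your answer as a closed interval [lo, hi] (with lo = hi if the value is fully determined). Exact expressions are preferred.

|AB| ∈ [17, 29]
|BD| ∈ {38}
|CD| ∈ [17, 29]
|AD| ∈ [9, 67]
|BC| ∈ [9, 67]
|AC| ∈ [0, 96]

|CB| ∈ [9, 67]  (≈ [9.0000, 67.0000])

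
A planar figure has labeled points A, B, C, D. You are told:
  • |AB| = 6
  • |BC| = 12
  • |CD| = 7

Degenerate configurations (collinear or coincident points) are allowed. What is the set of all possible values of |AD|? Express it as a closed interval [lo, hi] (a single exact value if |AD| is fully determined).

|AD| ∈ [0, 25]  (≈ [0.0000, 25.0000])

|AB| ∈ {6}
|BC| ∈ {12}
|CD| ∈ {7}
|AC| ∈ [6, 18]
|BD| ∈ [5, 19]
|AD| ∈ [0, 25]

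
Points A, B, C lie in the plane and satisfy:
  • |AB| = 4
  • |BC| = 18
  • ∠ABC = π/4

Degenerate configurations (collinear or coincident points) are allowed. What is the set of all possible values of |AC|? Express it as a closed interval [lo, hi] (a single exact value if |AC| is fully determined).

|AC| = 2·√(85 - 18·√(2))  (≈ 15.4330)

|AB| ∈ {4}
|BC| ∈ {18}
|AC| ∈ {2·√(85 - 18·√(2))}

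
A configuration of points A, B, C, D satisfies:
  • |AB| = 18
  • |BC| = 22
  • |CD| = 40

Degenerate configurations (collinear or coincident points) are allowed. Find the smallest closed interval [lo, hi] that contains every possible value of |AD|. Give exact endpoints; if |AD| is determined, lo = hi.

|AB| ∈ {18}
|BC| ∈ {22}
|CD| ∈ {40}
|AC| ∈ [4, 40]
|BD| ∈ [18, 62]
|AD| ∈ [0, 80]

|AD| ∈ [0, 80]  (≈ [0.0000, 80.0000])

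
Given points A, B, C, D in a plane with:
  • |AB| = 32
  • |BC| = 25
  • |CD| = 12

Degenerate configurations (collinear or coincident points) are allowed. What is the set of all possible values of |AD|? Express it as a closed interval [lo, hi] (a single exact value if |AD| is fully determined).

|AD| ∈ [0, 69]  (≈ [0.0000, 69.0000])

|AB| ∈ {32}
|BC| ∈ {25}
|CD| ∈ {12}
|AC| ∈ [7, 57]
|BD| ∈ [13, 37]
|AD| ∈ [0, 69]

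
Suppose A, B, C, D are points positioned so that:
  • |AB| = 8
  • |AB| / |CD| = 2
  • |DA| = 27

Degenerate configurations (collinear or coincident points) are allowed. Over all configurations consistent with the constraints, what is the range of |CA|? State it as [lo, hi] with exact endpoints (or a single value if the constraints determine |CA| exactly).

|AB| ∈ {8}
|AD| ∈ {27}
|CD| ∈ {4}
|BD| ∈ [19, 35]
|AC| ∈ [23, 31]
|BC| ∈ [15, 39]

|CA| ∈ [23, 31]  (≈ [23.0000, 31.0000])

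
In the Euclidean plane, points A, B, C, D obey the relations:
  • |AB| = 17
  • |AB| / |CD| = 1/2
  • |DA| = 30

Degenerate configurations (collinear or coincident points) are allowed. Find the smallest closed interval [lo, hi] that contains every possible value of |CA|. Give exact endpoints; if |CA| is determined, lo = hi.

|CA| ∈ [4, 64]  (≈ [4.0000, 64.0000])

|AB| ∈ {17}
|AD| ∈ {30}
|CD| ∈ {34}
|BD| ∈ [13, 47]
|AC| ∈ [4, 64]
|BC| ∈ [0, 81]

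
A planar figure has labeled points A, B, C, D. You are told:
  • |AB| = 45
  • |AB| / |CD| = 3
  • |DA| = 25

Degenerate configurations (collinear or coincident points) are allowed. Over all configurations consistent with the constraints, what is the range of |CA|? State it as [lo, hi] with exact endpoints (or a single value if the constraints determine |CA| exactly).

|AB| ∈ {45}
|AD| ∈ {25}
|CD| ∈ {15}
|BD| ∈ [20, 70]
|AC| ∈ [10, 40]
|BC| ∈ [5, 85]

|CA| ∈ [10, 40]  (≈ [10.0000, 40.0000])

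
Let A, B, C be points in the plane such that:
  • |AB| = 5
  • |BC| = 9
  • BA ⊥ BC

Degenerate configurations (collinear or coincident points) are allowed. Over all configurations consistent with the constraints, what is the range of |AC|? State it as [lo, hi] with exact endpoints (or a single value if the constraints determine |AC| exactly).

|AB| ∈ {5}
|BC| ∈ {9}
|AC| ∈ {√(106)}

|AC| = √(106)  (≈ 10.2956)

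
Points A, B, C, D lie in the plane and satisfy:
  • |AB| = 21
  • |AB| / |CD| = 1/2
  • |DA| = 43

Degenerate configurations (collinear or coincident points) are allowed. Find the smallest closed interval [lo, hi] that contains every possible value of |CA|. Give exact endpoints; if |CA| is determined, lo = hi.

|AB| ∈ {21}
|AD| ∈ {43}
|CD| ∈ {42}
|BD| ∈ [22, 64]
|AC| ∈ [1, 85]
|BC| ∈ [0, 106]

|CA| ∈ [1, 85]  (≈ [1.0000, 85.0000])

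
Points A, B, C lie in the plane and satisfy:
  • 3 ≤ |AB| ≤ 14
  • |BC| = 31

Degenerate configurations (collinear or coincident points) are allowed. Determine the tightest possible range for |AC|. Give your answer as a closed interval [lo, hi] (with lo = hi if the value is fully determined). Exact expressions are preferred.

|AB| ∈ [3, 14]
|BC| ∈ {31}
|AC| ∈ [17, 45]

|AC| ∈ [17, 45]  (≈ [17.0000, 45.0000])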